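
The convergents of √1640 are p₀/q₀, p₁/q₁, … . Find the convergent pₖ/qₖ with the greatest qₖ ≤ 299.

√1640 = [40; 2, 80, …] (period length 2).
Convergents:
  p_0/q_0 = 40/1
  p_1/q_1 = 81/2
  p_2/q_2 = 6520/161
  p_3/q_3 = 13121/324
q_2 = 161 ≤ 299 < 324 = q_3, so the answer is 6520/161.

6520/161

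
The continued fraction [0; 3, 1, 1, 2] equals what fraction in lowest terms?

Fold from the inside: start with 2/1.
  1 + 1/2 = 3/2
  1 + 2/3 = 5/3
  3 + 3/5 = 18/5
  0 + 5/18 = 5/18

5/18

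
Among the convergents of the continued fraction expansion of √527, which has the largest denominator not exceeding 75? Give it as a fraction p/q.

√527 = [22; 1, 21, 1, 44, …] (period length 4).
Convergents:
  p_0/q_0 = 22/1
  p_1/q_1 = 23/1
  p_2/q_2 = 505/22
  p_3/q_3 = 528/23
  p_4/q_4 = 23737/1034
q_3 = 23 ≤ 75 < 1034 = q_4, so the answer is 528/23.

528/23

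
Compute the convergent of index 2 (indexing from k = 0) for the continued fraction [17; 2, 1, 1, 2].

Using pₖ = aₖpₖ₋₁ + pₖ₋₂, qₖ = aₖqₖ₋₁ + qₖ₋₂ (with p₋₁=1, p₋₂=0, q₋₁=0, q₋₂=1):
  k=0: a=17, p=17, q=1
  k=1: a=2, p=35, q=2
  k=2: a=1, p=52, q=3

52/3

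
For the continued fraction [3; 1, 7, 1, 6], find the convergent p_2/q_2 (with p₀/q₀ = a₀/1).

Using pₖ = aₖpₖ₋₁ + pₖ₋₂, qₖ = aₖqₖ₋₁ + qₖ₋₂ (with p₋₁=1, p₋₂=0, q₋₁=0, q₋₂=1):
  k=0: a=3, p=3, q=1
  k=1: a=1, p=4, q=1
  k=2: a=7, p=31, q=8

31/8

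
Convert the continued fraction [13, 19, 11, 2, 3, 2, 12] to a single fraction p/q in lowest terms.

567035/43443

Using pₖ = aₖpₖ₋₁ + pₖ₋₂ and qₖ = aₖqₖ₋₁ + qₖ₋₂:
  k=0: a=13, p=13, q=1
  k=1: a=19, p=248, q=19
  k=2: a=11, p=2741, q=210
  k=3: a=2, p=5730, q=439
  k=4: a=3, p=19931, q=1527
  k=5: a=2, p=45592, q=3493
  k=6: a=12, p=567035, q=43443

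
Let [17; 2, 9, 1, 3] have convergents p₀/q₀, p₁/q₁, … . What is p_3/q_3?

367/21

Using pₖ = aₖpₖ₋₁ + pₖ₋₂, qₖ = aₖqₖ₋₁ + qₖ₋₂ (with p₋₁=1, p₋₂=0, q₋₁=0, q₋₂=1):
  k=0: a=17, p=17, q=1
  k=1: a=2, p=35, q=2
  k=2: a=9, p=332, q=19
  k=3: a=1, p=367, q=21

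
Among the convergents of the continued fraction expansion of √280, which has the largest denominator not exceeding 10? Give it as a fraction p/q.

√280 = [16; 1, 2, 1, 2, 1, 32, …] (period length 6).
Convergents:
  p_0/q_0 = 16/1
  p_1/q_1 = 17/1
  p_2/q_2 = 50/3
  p_3/q_3 = 67/4
  p_4/q_4 = 184/11
q_3 = 4 ≤ 10 < 11 = q_4, so the answer is 67/4.

67/4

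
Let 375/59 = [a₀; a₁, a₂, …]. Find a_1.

2

375 = 6·59 + 21   →  a_0 = 6
59 = 2·21 + 17   →  a_1 = 2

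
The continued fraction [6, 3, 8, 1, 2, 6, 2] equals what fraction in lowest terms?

7010/1109

Using pₖ = aₖpₖ₋₁ + pₖ₋₂ and qₖ = aₖqₖ₋₁ + qₖ₋₂:
  k=0: a=6, p=6, q=1
  k=1: a=3, p=19, q=3
  k=2: a=8, p=158, q=25
  k=3: a=1, p=177, q=28
  k=4: a=2, p=512, q=81
  k=5: a=6, p=3249, q=514
  k=6: a=2, p=7010, q=1109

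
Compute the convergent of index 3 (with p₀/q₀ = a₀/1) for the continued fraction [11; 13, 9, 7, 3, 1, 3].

9293/839

Using pₖ = aₖpₖ₋₁ + pₖ₋₂, qₖ = aₖqₖ₋₁ + qₖ₋₂ (with p₋₁=1, p₋₂=0, q₋₁=0, q₋₂=1):
  k=0: a=11, p=11, q=1
  k=1: a=13, p=144, q=13
  k=2: a=9, p=1307, q=118
  k=3: a=7, p=9293, q=839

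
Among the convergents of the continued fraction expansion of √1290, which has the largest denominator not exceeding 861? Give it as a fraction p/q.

30565/851

√1290 = [35; 1, 10, 1, 70, …] (period length 4).
Convergents:
  p_0/q_0 = 35/1
  p_1/q_1 = 36/1
  p_2/q_2 = 395/11
  p_3/q_3 = 431/12
  p_4/q_4 = 30565/851
  p_5/q_5 = 30996/863
q_4 = 851 ≤ 861 < 863 = q_5, so the answer is 30565/851.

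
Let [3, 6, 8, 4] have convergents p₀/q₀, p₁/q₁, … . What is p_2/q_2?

155/49

Using pₖ = aₖpₖ₋₁ + pₖ₋₂, qₖ = aₖqₖ₋₁ + qₖ₋₂ (with p₋₁=1, p₋₂=0, q₋₁=0, q₋₂=1):
  k=0: a=3, p=3, q=1
  k=1: a=6, p=19, q=6
  k=2: a=8, p=155, q=49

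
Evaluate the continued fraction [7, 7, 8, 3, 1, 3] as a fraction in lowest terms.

6305/883

Using pₖ = aₖpₖ₋₁ + pₖ₋₂ and qₖ = aₖqₖ₋₁ + qₖ₋₂:
  k=0: a=7, p=7, q=1
  k=1: a=7, p=50, q=7
  k=2: a=8, p=407, q=57
  k=3: a=3, p=1271, q=178
  k=4: a=1, p=1678, q=235
  k=5: a=3, p=6305, q=883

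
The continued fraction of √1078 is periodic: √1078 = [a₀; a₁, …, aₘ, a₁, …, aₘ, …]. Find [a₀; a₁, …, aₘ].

a₀ = ⌊√1078⌋ = 32.
With m₀=0, d₀=1 and mₖ₊₁ = dₖaₖ − mₖ, dₖ₊₁ = (n − mₖ₊₁²)/dₖ, aₖ₊₁ = ⌊(a₀+mₖ₊₁)/dₖ₊₁⌋:
  k=1: m=32, d=54, a=1
  k=2: m=22, d=11, a=4
  k=3: m=22, d=54, a=1
  k=4: m=32, d=1, a=64
d=1 and a=2a₀=64 at k=4, so the next step gives (m, d) = (32, 54) again — its k=1 value — and the period has length 4.

[32; 1, 4, 1, 64]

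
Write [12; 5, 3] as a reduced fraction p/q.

Fold from the inside: start with 3/1.
  5 + 1/3 = 16/3
  12 + 3/16 = 195/16

195/16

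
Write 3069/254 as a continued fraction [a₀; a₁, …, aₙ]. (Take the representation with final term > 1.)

[12; 12, 10, 2]

3069 = 12·254 + 21
254 = 12·21 + 2
21 = 10·2 + 1
2 = 2·1 + 0  (stop)
So 3069/254 = [12; 12, 10, 2].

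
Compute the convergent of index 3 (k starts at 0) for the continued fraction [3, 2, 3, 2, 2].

Using pₖ = aₖpₖ₋₁ + pₖ₋₂, qₖ = aₖqₖ₋₁ + qₖ₋₂ (with p₋₁=1, p₋₂=0, q₋₁=0, q₋₂=1):
  k=0: a=3, p=3, q=1
  k=1: a=2, p=7, q=2
  k=2: a=3, p=24, q=7
  k=3: a=2, p=55, q=16

55/16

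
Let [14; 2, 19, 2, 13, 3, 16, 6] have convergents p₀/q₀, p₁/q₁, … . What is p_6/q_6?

784512/54151

Using pₖ = aₖpₖ₋₁ + pₖ₋₂, qₖ = aₖqₖ₋₁ + qₖ₋₂ (with p₋₁=1, p₋₂=0, q₋₁=0, q₋₂=1):
  k=0: a=14, p=14, q=1
  k=1: a=2, p=29, q=2
  k=2: a=19, p=565, q=39
  k=3: a=2, p=1159, q=80
  k=4: a=13, p=15632, q=1079
  k=5: a=3, p=48055, q=3317
  k=6: a=16, p=784512, q=54151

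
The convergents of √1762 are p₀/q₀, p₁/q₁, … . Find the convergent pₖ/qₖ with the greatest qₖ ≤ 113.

1763/42

√1762 = [41; 1, 40, 1, 82, …] (period length 4).
Convergents:
  p_0/q_0 = 41/1
  p_1/q_1 = 42/1
  p_2/q_2 = 1721/41
  p_3/q_3 = 1763/42
  p_4/q_4 = 146287/3485
q_3 = 42 ≤ 113 < 3485 = q_4, so the answer is 1763/42.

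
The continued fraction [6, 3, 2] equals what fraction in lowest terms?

Using pₖ = aₖpₖ₋₁ + pₖ₋₂ and qₖ = aₖqₖ₋₁ + qₖ₋₂:
  k=0: a=6, p=6, q=1
  k=1: a=3, p=19, q=3
  k=2: a=2, p=44, q=7

44/7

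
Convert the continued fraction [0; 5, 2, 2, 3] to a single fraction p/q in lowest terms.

17/92

Fold from the inside: start with 3/1.
  2 + 1/3 = 7/3
  2 + 3/7 = 17/7
  5 + 7/17 = 92/17
  0 + 17/92 = 17/92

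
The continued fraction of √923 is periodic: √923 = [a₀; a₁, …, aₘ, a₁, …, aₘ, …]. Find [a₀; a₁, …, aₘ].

a₀ = ⌊√923⌋ = 30.
With m₀=0, d₀=1 and mₖ₊₁ = dₖaₖ − mₖ, dₖ₊₁ = (n − mₖ₊₁²)/dₖ, aₖ₊₁ = ⌊(a₀+mₖ₊₁)/dₖ₊₁⌋:
  k=1: m=30, d=23, a=2
  k=2: m=16, d=29, a=1
  k=3: m=13, d=26, a=1
  k=4: m=13, d=29, a=1
  k=5: m=16, d=23, a=2
  k=6: m=30, d=1, a=60
d=1 and a=2a₀=60 at k=6, so the next step gives (m, d) = (30, 23) again — its k=1 value — and the period has length 6.

[30; 2, 1, 1, 1, 2, 60]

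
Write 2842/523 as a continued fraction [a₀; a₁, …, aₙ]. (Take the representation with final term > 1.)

[5; 2, 3, 3, 2, 4, 2]

2842 = 5·523 + 227
523 = 2·227 + 69
227 = 3·69 + 20
69 = 3·20 + 9
20 = 2·9 + 2
9 = 4·2 + 1
2 = 2·1 + 0  (stop)
So 2842/523 = [5; 2, 3, 3, 2, 4, 2].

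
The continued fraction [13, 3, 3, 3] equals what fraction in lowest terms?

Fold from the inside: start with 3/1.
  3 + 1/3 = 10/3
  3 + 3/10 = 33/10
  13 + 10/33 = 439/33

439/33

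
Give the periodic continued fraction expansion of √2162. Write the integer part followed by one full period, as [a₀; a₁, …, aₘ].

[46; 2, 92]

a₀ = ⌊√2162⌋ = 46.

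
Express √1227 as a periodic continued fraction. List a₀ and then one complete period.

[35; 35, 70]

a₀ = ⌊√1227⌋ = 35.
With m₀=0, d₀=1 and mₖ₊₁ = dₖaₖ − mₖ, dₖ₊₁ = (n − mₖ₊₁²)/dₖ, aₖ₊₁ = ⌊(a₀+mₖ₊₁)/dₖ₊₁⌋:
  k=1: m=35, d=2, a=35
  k=2: m=35, d=1, a=70
d=1 and a=2a₀=70 at k=2, so the next step gives (m, d) = (35, 2) again — its k=1 value — and the period has length 2.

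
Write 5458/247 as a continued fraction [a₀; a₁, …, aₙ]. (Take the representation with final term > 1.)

5458 = 22·247 + 24
247 = 10·24 + 7
24 = 3·7 + 3
7 = 2·3 + 1
3 = 3·1 + 0  (stop)
So 5458/247 = [22; 10, 3, 2, 3].

[22; 10, 3, 2, 3]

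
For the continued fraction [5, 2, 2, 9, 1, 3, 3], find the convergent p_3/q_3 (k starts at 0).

254/47

Using pₖ = aₖpₖ₋₁ + pₖ₋₂, qₖ = aₖqₖ₋₁ + qₖ₋₂ (with p₋₁=1, p₋₂=0, q₋₁=0, q₋₂=1):
  k=0: a=5, p=5, q=1
  k=1: a=2, p=11, q=2
  k=2: a=2, p=27, q=5
  k=3: a=9, p=254, q=47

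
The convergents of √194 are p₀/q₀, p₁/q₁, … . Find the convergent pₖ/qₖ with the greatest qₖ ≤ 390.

5251/377

√194 = [13; 1, 12, 1, 26, …] (period length 4).
Convergents:
  p_0/q_0 = 13/1
  p_1/q_1 = 14/1
  p_2/q_2 = 181/13
  p_3/q_3 = 195/14
  p_4/q_4 = 5251/377
  p_5/q_5 = 5446/391
q_4 = 377 ≤ 390 < 391 = q_5, so the answer is 5251/377.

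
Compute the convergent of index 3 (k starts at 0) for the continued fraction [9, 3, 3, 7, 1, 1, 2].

Using pₖ = aₖpₖ₋₁ + pₖ₋₂, qₖ = aₖqₖ₋₁ + qₖ₋₂ (with p₋₁=1, p₋₂=0, q₋₁=0, q₋₂=1):
  k=0: a=9, p=9, q=1
  k=1: a=3, p=28, q=3
  k=2: a=3, p=93, q=10
  k=3: a=7, p=679, q=73

679/73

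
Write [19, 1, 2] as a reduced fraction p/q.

Fold from the inside: start with 2/1.
  1 + 1/2 = 3/2
  19 + 2/3 = 59/3

59/3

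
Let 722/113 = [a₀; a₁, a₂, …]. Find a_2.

722 = 6·113 + 44   →  a_0 = 6
113 = 2·44 + 25   →  a_1 = 2
44 = 1·25 + 19   →  a_2 = 1

1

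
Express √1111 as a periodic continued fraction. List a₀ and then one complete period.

[33; 3, 66]

a₀ = ⌊√1111⌋ = 33.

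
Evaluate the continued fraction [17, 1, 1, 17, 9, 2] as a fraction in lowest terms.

11717/669

Fold from the inside: start with 2/1.
  9 + 1/2 = 19/2
  17 + 2/19 = 325/19
  1 + 19/325 = 344/325
  1 + 325/344 = 669/344
  17 + 344/669 = 11717/669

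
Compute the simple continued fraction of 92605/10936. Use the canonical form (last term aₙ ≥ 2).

92605 = 8*10936 + 5117
10936 = 2*5117 + 702
5117 = 7*702 + 203
702 = 3*203 + 93
203 = 2*93 + 17
93 = 5*17 + 8
17 = 2*8 + 1
8 = 8*1 + 0  (stop)
So 92605/10936 = [8; 2, 7, 3, 2, 5, 2, 8].

[8; 2, 7, 3, 2, 5, 2, 8]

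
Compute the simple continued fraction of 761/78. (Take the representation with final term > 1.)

[9; 1, 3, 9, 2]

761 = 9·78 + 59
78 = 1·59 + 19
59 = 3·19 + 2
19 = 9·2 + 1
2 = 2·1 + 0  (stop)
So 761/78 = [9; 1, 3, 9, 2].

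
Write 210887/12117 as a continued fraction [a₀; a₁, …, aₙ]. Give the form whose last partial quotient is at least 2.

[17; 2, 2, 9, 15, 17]

210887 = 17*12117 + 4898
12117 = 2*4898 + 2321
4898 = 2*2321 + 256
2321 = 9*256 + 17
256 = 15*17 + 1
17 = 17*1 + 0  (stop)
So 210887/12117 = [17; 2, 2, 9, 15, 17].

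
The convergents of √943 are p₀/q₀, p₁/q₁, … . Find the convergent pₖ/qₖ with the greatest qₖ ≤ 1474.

√943 = [30; 1, 2, 2, 2, 1, 60, …] (period length 6).
Convergents:
  p_0/q_0 = 30/1
  p_1/q_1 = 31/1
  p_2/q_2 = 92/3
  p_3/q_3 = 215/7
  p_4/q_4 = 522/17
  p_5/q_5 = 737/24
  p_6/q_6 = 44742/1457
  p_7/q_7 = 45479/1481
q_6 = 1457 ≤ 1474 < 1481 = q_7, so the answer is 44742/1457.

44742/1457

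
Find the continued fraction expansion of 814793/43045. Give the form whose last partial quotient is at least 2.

[18; 1, 13, 17, 3, 2, 1, 17]

814793 = 18·43045 + 39983
43045 = 1·39983 + 3062
39983 = 13·3062 + 177
3062 = 17·177 + 53
177 = 3·53 + 18
53 = 2·18 + 17
18 = 1·17 + 1
17 = 17·1 + 0  (stop)
So 814793/43045 = [18; 1, 13, 17, 3, 2, 1, 17].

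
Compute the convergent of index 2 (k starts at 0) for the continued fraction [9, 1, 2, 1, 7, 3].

29/3

Using pₖ = aₖpₖ₋₁ + pₖ₋₂, qₖ = aₖqₖ₋₁ + qₖ₋₂ (with p₋₁=1, p₋₂=0, q₋₁=0, q₋₂=1):
  k=0: a=9, p=9, q=1
  k=1: a=1, p=10, q=1
  k=2: a=2, p=29, q=3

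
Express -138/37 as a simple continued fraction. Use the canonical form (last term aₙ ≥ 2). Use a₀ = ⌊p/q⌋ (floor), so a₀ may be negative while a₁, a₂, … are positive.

-138 = -4·37 + 10
37 = 3·10 + 7
10 = 1·7 + 3
7 = 2·3 + 1
3 = 3·1 + 0  (stop)
So -138/37 = [-4; 3, 1, 2, 3].

[-4; 3, 1, 2, 3]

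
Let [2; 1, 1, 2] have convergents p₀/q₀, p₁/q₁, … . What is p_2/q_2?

5/2

Using pₖ = aₖpₖ₋₁ + pₖ₋₂, qₖ = aₖqₖ₋₁ + qₖ₋₂ (with p₋₁=1, p₋₂=0, q₋₁=0, q₋₂=1):
  k=0: a=2, p=2, q=1
  k=1: a=1, p=3, q=1
  k=2: a=1, p=5, q=2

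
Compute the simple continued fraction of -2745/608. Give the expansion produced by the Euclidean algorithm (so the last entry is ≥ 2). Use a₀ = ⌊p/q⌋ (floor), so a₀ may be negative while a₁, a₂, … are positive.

[-5; 2, 16, 2, 1, 1, 3]

-2745 = -5×608 + 295
608 = 2×295 + 18
295 = 16×18 + 7
18 = 2×7 + 4
7 = 1×4 + 3
4 = 1×3 + 1
3 = 3×1 + 0  (stop)
So -2745/608 = [-5; 2, 16, 2, 1, 1, 3].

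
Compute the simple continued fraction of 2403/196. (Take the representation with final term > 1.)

[12; 3, 1, 5, 2, 1, 2]

2403 = 12·196 + 51
196 = 3·51 + 43
51 = 1·43 + 8
43 = 5·8 + 3
8 = 2·3 + 2
3 = 1·2 + 1
2 = 2·1 + 0  (stop)
So 2403/196 = [12; 3, 1, 5, 2, 1, 2].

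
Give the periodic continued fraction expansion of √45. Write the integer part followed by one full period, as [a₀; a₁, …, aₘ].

[6; 1, 2, 2, 2, 1, 12]

a₀ = ⌊√45⌋ = 6.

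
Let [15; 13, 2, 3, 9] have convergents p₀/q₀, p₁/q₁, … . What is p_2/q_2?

407/27

Using pₖ = aₖpₖ₋₁ + pₖ₋₂, qₖ = aₖqₖ₋₁ + qₖ₋₂ (with p₋₁=1, p₋₂=0, q₋₁=0, q₋₂=1):
  k=0: a=15, p=15, q=1
  k=1: a=13, p=196, q=13
  k=2: a=2, p=407, q=27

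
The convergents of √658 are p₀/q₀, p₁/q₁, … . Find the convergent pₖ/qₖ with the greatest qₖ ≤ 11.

77/3

√658 = [25; 1, 1, 1, 6, 1, 1, 1, 50, …] (period length 8).
Convergents:
  p_0/q_0 = 25/1
  p_1/q_1 = 26/1
  p_2/q_2 = 51/2
  p_3/q_3 = 77/3
  p_4/q_4 = 513/20
q_3 = 3 ≤ 11 < 20 = q_4, so the answer is 77/3.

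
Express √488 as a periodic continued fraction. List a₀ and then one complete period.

[22; 11, 44]

a₀ = ⌊√488⌋ = 22.
With m₀=0, d₀=1 and mₖ₊₁ = dₖaₖ − mₖ, dₖ₊₁ = (n − mₖ₊₁²)/dₖ, aₖ₊₁ = ⌊(a₀+mₖ₊₁)/dₖ₊₁⌋:
  k=1: m=22, d=4, a=11
  k=2: m=22, d=1, a=44
d=1 and a=2a₀=44 at k=2, so the next step gives (m, d) = (22, 4) again — its k=1 value — and the period has length 2.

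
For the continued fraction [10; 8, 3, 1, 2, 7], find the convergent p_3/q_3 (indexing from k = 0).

Using pₖ = aₖpₖ₋₁ + pₖ₋₂, qₖ = aₖqₖ₋₁ + qₖ₋₂ (with p₋₁=1, p₋₂=0, q₋₁=0, q₋₂=1):
  k=0: a=10, p=10, q=1
  k=1: a=8, p=81, q=8
  k=2: a=3, p=253, q=25
  k=3: a=1, p=334, q=33

334/33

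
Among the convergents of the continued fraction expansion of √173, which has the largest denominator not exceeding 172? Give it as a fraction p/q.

√173 = [13; 6, 1, 1, 6, 26, …] (period length 5).
Convergents:
  p_0/q_0 = 13/1
  p_1/q_1 = 79/6
  p_2/q_2 = 92/7
  p_3/q_3 = 171/13
  p_4/q_4 = 1118/85
  p_5/q_5 = 29239/2223
q_4 = 85 ≤ 172 < 2223 = q_5, so the answer is 1118/85.

1118/85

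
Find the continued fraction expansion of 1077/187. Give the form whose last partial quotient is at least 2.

1077 = 5·187 + 142
187 = 1·142 + 45
142 = 3·45 + 7
45 = 6·7 + 3
7 = 2·3 + 1
3 = 3·1 + 0  (stop)
So 1077/187 = [5; 1, 3, 6, 2, 3].

[5; 1, 3, 6, 2, 3]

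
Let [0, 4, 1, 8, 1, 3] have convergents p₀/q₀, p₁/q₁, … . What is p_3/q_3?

Using pₖ = aₖpₖ₋₁ + pₖ₋₂, qₖ = aₖqₖ₋₁ + qₖ₋₂ (with p₋₁=1, p₋₂=0, q₋₁=0, q₋₂=1):
  k=0: a=0, p=0, q=1
  k=1: a=4, p=1, q=4
  k=2: a=1, p=1, q=5
  k=3: a=8, p=9, q=44

9/44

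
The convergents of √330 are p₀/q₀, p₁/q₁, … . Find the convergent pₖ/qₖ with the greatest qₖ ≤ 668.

3942/217

√330 = [18; 6, 36, …] (period length 2).
Convergents:
  p_0/q_0 = 18/1
  p_1/q_1 = 109/6
  p_2/q_2 = 3942/217
  p_3/q_3 = 23761/1308
q_2 = 217 ≤ 668 < 1308 = q_3, so the answer is 3942/217.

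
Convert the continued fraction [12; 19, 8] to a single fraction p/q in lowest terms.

1844/153

Fold from the inside: start with 8/1.
  19 + 1/8 = 153/8
  12 + 8/153 = 1844/153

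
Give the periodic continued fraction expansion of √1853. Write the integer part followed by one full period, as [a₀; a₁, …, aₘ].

[43; 21, 1, 1, 21, 86]

a₀ = ⌊√1853⌋ = 43.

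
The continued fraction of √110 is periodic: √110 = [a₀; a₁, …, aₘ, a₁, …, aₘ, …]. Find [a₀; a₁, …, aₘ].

[10; 2, 20]

a₀ = ⌊√110⌋ = 10.
With m₀=0, d₀=1 and mₖ₊₁ = dₖaₖ − mₖ, dₖ₊₁ = (n − mₖ₊₁²)/dₖ, aₖ₊₁ = ⌊(a₀+mₖ₊₁)/dₖ₊₁⌋:
  k=1: m=10, d=10, a=2
  k=2: m=10, d=1, a=20
d=1 and a=2a₀=20 at k=2, so the next step gives (m, d) = (10, 10) again — its k=1 value — and the period has length 2.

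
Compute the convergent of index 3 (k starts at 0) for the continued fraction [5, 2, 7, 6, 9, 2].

Using pₖ = aₖpₖ₋₁ + pₖ₋₂, qₖ = aₖqₖ₋₁ + qₖ₋₂ (with p₋₁=1, p₋₂=0, q₋₁=0, q₋₂=1):
  k=0: a=5, p=5, q=1
  k=1: a=2, p=11, q=2
  k=2: a=7, p=82, q=15
  k=3: a=6, p=503, q=92

503/92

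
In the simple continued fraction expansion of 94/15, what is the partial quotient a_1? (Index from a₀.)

3

94 = 6·15 + 4   →  a_0 = 6
15 = 3·4 + 3   →  a_1 = 3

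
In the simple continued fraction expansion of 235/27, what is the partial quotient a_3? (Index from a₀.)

235 = 8·27 + 19   →  a_0 = 8
27 = 1·19 + 8   →  a_1 = 1
19 = 2·8 + 3   →  a_2 = 2
8 = 2·3 + 2   →  a_3 = 2

2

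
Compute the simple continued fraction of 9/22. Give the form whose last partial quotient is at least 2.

[0; 2, 2, 4]

9 = 0*22 + 9
22 = 2*9 + 4
9 = 2*4 + 1
4 = 4*1 + 0  (stop)
So 9/22 = [0; 2, 2, 4].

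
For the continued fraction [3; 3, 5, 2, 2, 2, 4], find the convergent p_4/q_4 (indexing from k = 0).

Using pₖ = aₖpₖ₋₁ + pₖ₋₂, qₖ = aₖqₖ₋₁ + qₖ₋₂ (with p₋₁=1, p₋₂=0, q₋₁=0, q₋₂=1):
  k=0: a=3, p=3, q=1
  k=1: a=3, p=10, q=3
  k=2: a=5, p=53, q=16
  k=3: a=2, p=116, q=35
  k=4: a=2, p=285, q=86

285/86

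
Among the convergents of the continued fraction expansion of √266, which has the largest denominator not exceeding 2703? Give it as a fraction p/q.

√266 = [16; 3, 4, 3, 32, …] (period length 4).
Convergents:
  p_0/q_0 = 16/1
  p_1/q_1 = 49/3
  p_2/q_2 = 212/13
  p_3/q_3 = 685/42
  p_4/q_4 = 22132/1357
  p_5/q_5 = 67081/4113
q_4 = 1357 ≤ 2703 < 4113 = q_5, so the answer is 22132/1357.

22132/1357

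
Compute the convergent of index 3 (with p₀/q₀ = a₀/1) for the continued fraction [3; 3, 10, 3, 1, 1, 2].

319/96

Using pₖ = aₖpₖ₋₁ + pₖ₋₂, qₖ = aₖqₖ₋₁ + qₖ₋₂ (with p₋₁=1, p₋₂=0, q₋₁=0, q₋₂=1):
  k=0: a=3, p=3, q=1
  k=1: a=3, p=10, q=3
  k=2: a=10, p=103, q=31
  k=3: a=3, p=319, q=96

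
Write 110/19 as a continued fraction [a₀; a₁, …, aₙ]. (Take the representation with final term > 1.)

[5; 1, 3, 1, 3]

110 = 5×19 + 15
19 = 1×15 + 4
15 = 3×4 + 3
4 = 1×3 + 1
3 = 3×1 + 0  (stop)
So 110/19 = [5; 1, 3, 1, 3].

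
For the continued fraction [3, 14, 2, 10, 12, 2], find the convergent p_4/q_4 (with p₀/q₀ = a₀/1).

11285/3677

Using pₖ = aₖpₖ₋₁ + pₖ₋₂, qₖ = aₖqₖ₋₁ + qₖ₋₂ (with p₋₁=1, p₋₂=0, q₋₁=0, q₋₂=1):
  k=0: a=3, p=3, q=1
  k=1: a=14, p=43, q=14
  k=2: a=2, p=89, q=29
  k=3: a=10, p=933, q=304
  k=4: a=12, p=11285, q=3677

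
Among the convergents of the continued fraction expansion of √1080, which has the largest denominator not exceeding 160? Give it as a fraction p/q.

4568/139

√1080 = [32; 1, 6, 3, 6, 1, 64, …] (period length 6).
Convergents:
  p_0/q_0 = 32/1
  p_1/q_1 = 33/1
  p_2/q_2 = 230/7
  p_3/q_3 = 723/22
  p_4/q_4 = 4568/139
  p_5/q_5 = 5291/161
q_4 = 139 ≤ 160 < 161 = q_5, so the answer is 4568/139.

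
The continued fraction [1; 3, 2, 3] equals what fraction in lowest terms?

31/24

Using pₖ = aₖpₖ₋₁ + pₖ₋₂ and qₖ = aₖqₖ₋₁ + qₖ₋₂:
  k=0: a=1, p=1, q=1
  k=1: a=3, p=4, q=3
  k=2: a=2, p=9, q=7
  k=3: a=3, p=31, q=24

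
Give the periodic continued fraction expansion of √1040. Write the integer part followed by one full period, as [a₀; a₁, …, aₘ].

a₀ = ⌊√1040⌋ = 32.

[32; 4, 64]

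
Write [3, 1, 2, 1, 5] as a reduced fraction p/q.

86/23

Fold from the inside: start with 5/1.
  1 + 1/5 = 6/5
  2 + 5/6 = 17/6
  1 + 6/17 = 23/17
  3 + 17/23 = 86/23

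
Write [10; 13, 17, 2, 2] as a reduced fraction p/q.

Using pₖ = aₖpₖ₋₁ + pₖ₋₂ and qₖ = aₖqₖ₋₁ + qₖ₋₂:
  k=0: a=10, p=10, q=1
  k=1: a=13, p=131, q=13
  k=2: a=17, p=2237, q=222
  k=3: a=2, p=4605, q=457
  k=4: a=2, p=11447, q=1136

11447/1136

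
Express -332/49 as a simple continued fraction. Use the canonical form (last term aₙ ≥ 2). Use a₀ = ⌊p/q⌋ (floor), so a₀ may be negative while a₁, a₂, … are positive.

-332 = -7×49 + 11
49 = 4×11 + 5
11 = 2×5 + 1
5 = 5×1 + 0  (stop)
So -332/49 = [-7; 4, 2, 5].

[-7; 4, 2, 5]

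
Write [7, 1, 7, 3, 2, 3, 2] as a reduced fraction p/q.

3593/456

Using pₖ = aₖpₖ₋₁ + pₖ₋₂ and qₖ = aₖqₖ₋₁ + qₖ₋₂:
  k=0: a=7, p=7, q=1
  k=1: a=1, p=8, q=1
  k=2: a=7, p=63, q=8
  k=3: a=3, p=197, q=25
  k=4: a=2, p=457, q=58
  k=5: a=3, p=1568, q=199
  k=6: a=2, p=3593, q=456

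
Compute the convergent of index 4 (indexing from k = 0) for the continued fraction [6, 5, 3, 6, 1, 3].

Using pₖ = aₖpₖ₋₁ + pₖ₋₂, qₖ = aₖqₖ₋₁ + qₖ₋₂ (with p₋₁=1, p₋₂=0, q₋₁=0, q₋₂=1):
  k=0: a=6, p=6, q=1
  k=1: a=5, p=31, q=5
  k=2: a=3, p=99, q=16
  k=3: a=6, p=625, q=101
  k=4: a=1, p=724, q=117

724/117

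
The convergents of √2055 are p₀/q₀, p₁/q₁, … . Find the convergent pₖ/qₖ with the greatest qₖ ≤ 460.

12285/271

√2055 = [45; 3, 90, …] (period length 2).
Convergents:
  p_0/q_0 = 45/1
  p_1/q_1 = 136/3
  p_2/q_2 = 12285/271
  p_3/q_3 = 36991/816
q_2 = 271 ≤ 460 < 816 = q_3, so the answer is 12285/271.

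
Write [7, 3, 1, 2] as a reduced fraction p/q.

80/11

Using pₖ = aₖpₖ₋₁ + pₖ₋₂ and qₖ = aₖqₖ₋₁ + qₖ₋₂:
  k=0: a=7, p=7, q=1
  k=1: a=3, p=22, q=3
  k=2: a=1, p=29, q=4
  k=3: a=2, p=80, q=11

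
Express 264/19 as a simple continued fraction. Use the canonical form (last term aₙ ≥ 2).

[13; 1, 8, 2]

264 = 13×19 + 17
19 = 1×17 + 2
17 = 8×2 + 1
2 = 2×1 + 0  (stop)
So 264/19 = [13; 1, 8, 2].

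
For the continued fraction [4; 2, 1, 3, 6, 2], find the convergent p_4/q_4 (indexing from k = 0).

Using pₖ = aₖpₖ₋₁ + pₖ₋₂, qₖ = aₖqₖ₋₁ + qₖ₋₂ (with p₋₁=1, p₋₂=0, q₋₁=0, q₋₂=1):
  k=0: a=4, p=4, q=1
  k=1: a=2, p=9, q=2
  k=2: a=1, p=13, q=3
  k=3: a=3, p=48, q=11
  k=4: a=6, p=301, q=69

301/69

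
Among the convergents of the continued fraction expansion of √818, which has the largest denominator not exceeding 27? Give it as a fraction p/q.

√818 = [28; 1, 1, 1, 1, 56, …] (period length 5).
Convergents:
  p_0/q_0 = 28/1
  p_1/q_1 = 29/1
  p_2/q_2 = 57/2
  p_3/q_3 = 86/3
  p_4/q_4 = 143/5
  p_5/q_5 = 8094/283
q_4 = 5 ≤ 27 < 283 = q_5, so the answer is 143/5.

143/5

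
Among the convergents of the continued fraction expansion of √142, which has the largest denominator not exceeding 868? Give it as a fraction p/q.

3420/287

√142 = [11; 1, 10, 1, 22, …] (period length 4).
Convergents:
  p_0/q_0 = 11/1
  p_1/q_1 = 12/1
  p_2/q_2 = 131/11
  p_3/q_3 = 143/12
  p_4/q_4 = 3277/275
  p_5/q_5 = 3420/287
  p_6/q_6 = 37477/3145
q_5 = 287 ≤ 868 < 3145 = q_6, so the answer is 3420/287.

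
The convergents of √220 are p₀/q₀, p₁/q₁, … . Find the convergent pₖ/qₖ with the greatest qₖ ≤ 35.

√220 = [14; 1, 4, 1, 28, …] (period length 4).
Convergents:
  p_0/q_0 = 14/1
  p_1/q_1 = 15/1
  p_2/q_2 = 74/5
  p_3/q_3 = 89/6
  p_4/q_4 = 2566/173
q_3 = 6 ≤ 35 < 173 = q_4, so the answer is 89/6.

89/6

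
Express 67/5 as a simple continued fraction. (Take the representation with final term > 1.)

67 = 13·5 + 2
5 = 2·2 + 1
2 = 2·1 + 0  (stop)
So 67/5 = [13; 2, 2].

[13; 2, 2]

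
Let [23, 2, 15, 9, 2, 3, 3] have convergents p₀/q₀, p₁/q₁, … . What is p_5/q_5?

Using pₖ = aₖpₖ₋₁ + pₖ₋₂, qₖ = aₖqₖ₋₁ + qₖ₋₂ (with p₋₁=1, p₋₂=0, q₋₁=0, q₋₂=1):
  k=0: a=23, p=23, q=1
  k=1: a=2, p=47, q=2
  k=2: a=15, p=728, q=31
  k=3: a=9, p=6599, q=281
  k=4: a=2, p=13926, q=593
  k=5: a=3, p=48377, q=2060

48377/2060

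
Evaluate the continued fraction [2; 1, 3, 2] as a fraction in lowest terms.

25/9

Fold from the inside: start with 2/1.
  3 + 1/2 = 7/2
  1 + 2/7 = 9/7
  2 + 7/9 = 25/9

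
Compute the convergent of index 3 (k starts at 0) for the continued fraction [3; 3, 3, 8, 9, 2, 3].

Using pₖ = aₖpₖ₋₁ + pₖ₋₂, qₖ = aₖqₖ₋₁ + qₖ₋₂ (with p₋₁=1, p₋₂=0, q₋₁=0, q₋₂=1):
  k=0: a=3, p=3, q=1
  k=1: a=3, p=10, q=3
  k=2: a=3, p=33, q=10
  k=3: a=8, p=274, q=83

274/83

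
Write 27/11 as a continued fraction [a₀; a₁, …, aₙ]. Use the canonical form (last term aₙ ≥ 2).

[2; 2, 5]

27 = 2×11 + 5
11 = 2×5 + 1
5 = 5×1 + 0  (stop)
So 27/11 = [2; 2, 5].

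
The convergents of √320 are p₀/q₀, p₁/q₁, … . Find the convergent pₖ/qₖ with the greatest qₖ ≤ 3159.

√320 = [17; 1, 7, 1, 34, …] (period length 4).
Convergents:
  p_0/q_0 = 17/1
  p_1/q_1 = 18/1
  p_2/q_2 = 143/8
  p_3/q_3 = 161/9
  p_4/q_4 = 5617/314
  p_5/q_5 = 5778/323
  p_6/q_6 = 46063/2575
  p_7/q_7 = 51841/2898
  p_8/q_8 = 1808657/101107
q_7 = 2898 ≤ 3159 < 101107 = q_8, so the answer is 51841/2898.

51841/2898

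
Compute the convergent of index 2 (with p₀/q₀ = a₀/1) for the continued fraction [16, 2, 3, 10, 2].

115/7

Using pₖ = aₖpₖ₋₁ + pₖ₋₂, qₖ = aₖqₖ₋₁ + qₖ₋₂ (with p₋₁=1, p₋₂=0, q₋₁=0, q₋₂=1):
  k=0: a=16, p=16, q=1
  k=1: a=2, p=33, q=2
  k=2: a=3, p=115, q=7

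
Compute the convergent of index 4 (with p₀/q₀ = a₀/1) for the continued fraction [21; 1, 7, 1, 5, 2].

Using pₖ = aₖpₖ₋₁ + pₖ₋₂, qₖ = aₖqₖ₋₁ + qₖ₋₂ (with p₋₁=1, p₋₂=0, q₋₁=0, q₋₂=1):
  k=0: a=21, p=21, q=1
  k=1: a=1, p=22, q=1
  k=2: a=7, p=175, q=8
  k=3: a=1, p=197, q=9
  k=4: a=5, p=1160, q=53

1160/53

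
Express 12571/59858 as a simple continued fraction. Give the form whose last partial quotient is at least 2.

12571 = 0*59858 + 12571
59858 = 4*12571 + 9574
12571 = 1*9574 + 2997
9574 = 3*2997 + 583
2997 = 5*583 + 82
583 = 7*82 + 9
82 = 9*9 + 1
9 = 9*1 + 0  (stop)
So 12571/59858 = [0; 4, 1, 3, 5, 7, 9, 9].

[0; 4, 1, 3, 5, 7, 9, 9]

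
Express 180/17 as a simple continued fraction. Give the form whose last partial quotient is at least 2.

180 = 10×17 + 10
17 = 1×10 + 7
10 = 1×7 + 3
7 = 2×3 + 1
3 = 3×1 + 0  (stop)
So 180/17 = [10; 1, 1, 2, 3].

[10; 1, 1, 2, 3]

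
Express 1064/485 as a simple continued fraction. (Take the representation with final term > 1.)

[2; 5, 6, 3, 1, 3]

1064 = 2*485 + 94
485 = 5*94 + 15
94 = 6*15 + 4
15 = 3*4 + 3
4 = 1*3 + 1
3 = 3*1 + 0  (stop)
So 1064/485 = [2; 5, 6, 3, 1, 3].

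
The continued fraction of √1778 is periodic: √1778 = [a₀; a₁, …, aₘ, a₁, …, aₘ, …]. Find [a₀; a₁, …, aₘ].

[42; 6, 84]

a₀ = ⌊√1778⌋ = 42.
With m₀=0, d₀=1 and mₖ₊₁ = dₖaₖ − mₖ, dₖ₊₁ = (n − mₖ₊₁²)/dₖ, aₖ₊₁ = ⌊(a₀+mₖ₊₁)/dₖ₊₁⌋:
  k=1: m=42, d=14, a=6
  k=2: m=42, d=1, a=84
d=1 and a=2a₀=84 at k=2, so the next step gives (m, d) = (42, 14) again — its k=1 value — and the period has length 2.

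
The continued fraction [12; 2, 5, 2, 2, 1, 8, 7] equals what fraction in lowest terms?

Using pₖ = aₖpₖ₋₁ + pₖ₋₂ and qₖ = aₖqₖ₋₁ + qₖ₋₂:
  k=0: a=12, p=12, q=1
  k=1: a=2, p=25, q=2
  k=2: a=5, p=137, q=11
  k=3: a=2, p=299, q=24
  k=4: a=2, p=735, q=59
  k=5: a=1, p=1034, q=83
  k=6: a=8, p=9007, q=723
  k=7: a=7, p=64083, q=5144

64083/5144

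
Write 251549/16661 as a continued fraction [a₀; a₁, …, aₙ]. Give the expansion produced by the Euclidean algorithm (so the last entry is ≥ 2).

[15; 10, 5, 11, 14, 2]

251549 = 15*16661 + 1634
16661 = 10*1634 + 321
1634 = 5*321 + 29
321 = 11*29 + 2
29 = 14*2 + 1
2 = 2*1 + 0  (stop)
So 251549/16661 = [15; 10, 5, 11, 14, 2].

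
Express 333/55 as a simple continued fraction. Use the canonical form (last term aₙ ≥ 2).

[6; 18, 3]

333 = 6*55 + 3
55 = 18*3 + 1
3 = 3*1 + 0  (stop)
So 333/55 = [6; 18, 3].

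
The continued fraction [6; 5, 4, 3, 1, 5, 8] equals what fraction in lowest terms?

25959/4193

Fold from the inside: start with 8/1.
  5 + 1/8 = 41/8
  1 + 8/41 = 49/41
  3 + 41/49 = 188/49
  4 + 49/188 = 801/188
  5 + 188/801 = 4193/801
  6 + 801/4193 = 25959/4193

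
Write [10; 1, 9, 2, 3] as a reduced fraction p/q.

796/73

Using pₖ = aₖpₖ₋₁ + pₖ₋₂ and qₖ = aₖqₖ₋₁ + qₖ₋₂:
  k=0: a=10, p=10, q=1
  k=1: a=1, p=11, q=1
  k=2: a=9, p=109, q=10
  k=3: a=2, p=229, q=21
  k=4: a=3, p=796, q=73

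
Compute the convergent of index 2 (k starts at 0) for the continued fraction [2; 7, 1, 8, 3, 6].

Using pₖ = aₖpₖ₋₁ + pₖ₋₂, qₖ = aₖqₖ₋₁ + qₖ₋₂ (with p₋₁=1, p₋₂=0, q₋₁=0, q₋₂=1):
  k=0: a=2, p=2, q=1
  k=1: a=7, p=15, q=7
  k=2: a=1, p=17, q=8

17/8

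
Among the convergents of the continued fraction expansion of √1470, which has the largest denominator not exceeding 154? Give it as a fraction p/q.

5291/138

√1470 = [38; 2, 1, 14, 1, 2, 76, …] (period length 6).
Convergents:
  p_0/q_0 = 38/1
  p_1/q_1 = 77/2
  p_2/q_2 = 115/3
  p_3/q_3 = 1687/44
  p_4/q_4 = 1802/47
  p_5/q_5 = 5291/138
  p_6/q_6 = 403918/10535
q_5 = 138 ≤ 154 < 10535 = q_6, so the answer is 5291/138.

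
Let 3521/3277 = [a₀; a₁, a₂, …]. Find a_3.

3

3521 = 1·3277 + 244   →  a_0 = 1
3277 = 13·244 + 105   →  a_1 = 13
244 = 2·105 + 34   →  a_2 = 2
105 = 3·34 + 3   →  a_3 = 3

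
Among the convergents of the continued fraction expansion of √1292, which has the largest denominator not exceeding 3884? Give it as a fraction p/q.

46548/1295

√1292 = [35; 1, 16, 1, 70, …] (period length 4).
Convergents:
  p_0/q_0 = 35/1
  p_1/q_1 = 36/1
  p_2/q_2 = 611/17
  p_3/q_3 = 647/18
  p_4/q_4 = 45901/1277
  p_5/q_5 = 46548/1295
  p_6/q_6 = 790669/21997
q_5 = 1295 ≤ 3884 < 21997 = q_6, so the answer is 46548/1295.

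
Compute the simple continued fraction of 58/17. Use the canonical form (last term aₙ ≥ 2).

[3; 2, 2, 3]

58 = 3*17 + 7
17 = 2*7 + 3
7 = 2*3 + 1
3 = 3*1 + 0  (stop)
So 58/17 = [3; 2, 2, 3].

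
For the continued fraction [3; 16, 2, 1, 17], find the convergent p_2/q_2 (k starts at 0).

Using pₖ = aₖpₖ₋₁ + pₖ₋₂, qₖ = aₖqₖ₋₁ + qₖ₋₂ (with p₋₁=1, p₋₂=0, q₋₁=0, q₋₂=1):
  k=0: a=3, p=3, q=1
  k=1: a=16, p=49, q=16
  k=2: a=2, p=101, q=33

101/33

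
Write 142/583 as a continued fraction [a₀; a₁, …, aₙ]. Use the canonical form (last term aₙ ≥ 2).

142 = 0*583 + 142
583 = 4*142 + 15
142 = 9*15 + 7
15 = 2*7 + 1
7 = 7*1 + 0  (stop)
So 142/583 = [0; 4, 9, 2, 7].

[0; 4, 9, 2, 7]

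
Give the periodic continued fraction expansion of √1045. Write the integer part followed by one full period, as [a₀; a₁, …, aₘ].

[32; 3, 15, 1, 4, 1, 15, 3, 64]

a₀ = ⌊√1045⌋ = 32.
With m₀=0, d₀=1 and mₖ₊₁ = dₖaₖ − mₖ, dₖ₊₁ = (n − mₖ₊₁²)/dₖ, aₖ₊₁ = ⌊(a₀+mₖ₊₁)/dₖ₊₁⌋:
  k=1: m=32, d=21, a=3
  k=2: m=31, d=4, a=15
  k=3: m=29, d=51, a=1
  k=4: m=22, d=11, a=4
  k=5: m=22, d=51, a=1
  k=6: m=29, d=4, a=15
  k=7: m=31, d=21, a=3
  k=8: m=32, d=1, a=64
d=1 and a=2a₀=64 at k=8, so the next step gives (m, d) = (32, 21) again — its k=1 value — and the period has length 8.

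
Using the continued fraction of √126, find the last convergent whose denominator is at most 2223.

√126 = [11; 4, 2, 4, 22, …] (period length 4).
Convergents:
  p_0/q_0 = 11/1
  p_1/q_1 = 45/4
  p_2/q_2 = 101/9
  p_3/q_3 = 449/40
  p_4/q_4 = 9979/889
  p_5/q_5 = 40365/3596
q_4 = 889 ≤ 2223 < 3596 = q_5, so the answer is 9979/889.

9979/889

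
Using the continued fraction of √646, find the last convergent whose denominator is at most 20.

√646 = [25; 2, 2, 2, 50, …] (period length 4).
Convergents:
  p_0/q_0 = 25/1
  p_1/q_1 = 51/2
  p_2/q_2 = 127/5
  p_3/q_3 = 305/12
  p_4/q_4 = 15377/605
q_3 = 12 ≤ 20 < 605 = q_4, so the answer is 305/12.

305/12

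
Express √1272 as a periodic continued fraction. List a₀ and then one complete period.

a₀ = ⌊√1272⌋ = 35.
With m₀=0, d₀=1 and mₖ₊₁ = dₖaₖ − mₖ, dₖ₊₁ = (n − mₖ₊₁²)/dₖ, aₖ₊₁ = ⌊(a₀+mₖ₊₁)/dₖ₊₁⌋:
  k=1: m=35, d=47, a=1
  k=2: m=12, d=24, a=1
  k=3: m=12, d=47, a=1
  k=4: m=35, d=1, a=70
d=1 and a=2a₀=70 at k=4, so the next step gives (m, d) = (35, 47) again — its k=1 value — and the period has length 4.

[35; 1, 1, 1, 70]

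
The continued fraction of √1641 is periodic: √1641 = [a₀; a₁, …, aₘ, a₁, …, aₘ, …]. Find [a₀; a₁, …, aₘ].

a₀ = ⌊√1641⌋ = 40.
With m₀=0, d₀=1 and mₖ₊₁ = dₖaₖ − mₖ, dₖ₊₁ = (n − mₖ₊₁²)/dₖ, aₖ₊₁ = ⌊(a₀+mₖ₊₁)/dₖ₊₁⌋:
  k=1: m=40, d=41, a=1
  k=2: m=1, d=40, a=1
  k=3: m=39, d=3, a=26
  k=4: m=39, d=40, a=1
  k=5: m=1, d=41, a=1
  k=6: m=40, d=1, a=80
d=1 and a=2a₀=80 at k=6, so the next step gives (m, d) = (40, 41) again — its k=1 value — and the period has length 6.

[40; 1, 1, 26, 1, 1, 80]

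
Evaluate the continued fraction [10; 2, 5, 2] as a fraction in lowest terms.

251/24

Using pₖ = aₖpₖ₋₁ + pₖ₋₂ and qₖ = aₖqₖ₋₁ + qₖ₋₂:
  k=0: a=10, p=10, q=1
  k=1: a=2, p=21, q=2
  k=2: a=5, p=115, q=11
  k=3: a=2, p=251, q=24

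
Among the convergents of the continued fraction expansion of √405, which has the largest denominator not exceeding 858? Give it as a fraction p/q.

6460/321

√405 = [20; 8, 40, …] (period length 2).
Convergents:
  p_0/q_0 = 20/1
  p_1/q_1 = 161/8
  p_2/q_2 = 6460/321
  p_3/q_3 = 51841/2576
q_2 = 321 ≤ 858 < 2576 = q_3, so the answer is 6460/321.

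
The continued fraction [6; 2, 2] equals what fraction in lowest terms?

32/5

Using pₖ = aₖpₖ₋₁ + pₖ₋₂ and qₖ = aₖqₖ₋₁ + qₖ₋₂:
  k=0: a=6, p=6, q=1
  k=1: a=2, p=13, q=2
  k=2: a=2, p=32, q=5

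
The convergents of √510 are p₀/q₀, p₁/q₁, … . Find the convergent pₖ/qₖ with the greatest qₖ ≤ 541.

12082/535

√510 = [22; 1, 1, 2, 1, 1, 44, …] (period length 6).
Convergents:
  p_0/q_0 = 22/1
  p_1/q_1 = 23/1
  p_2/q_2 = 45/2
  p_3/q_3 = 113/5
  p_4/q_4 = 158/7
  p_5/q_5 = 271/12
  p_6/q_6 = 12082/535
  p_7/q_7 = 12353/547
q_6 = 535 ≤ 541 < 547 = q_7, so the answer is 12082/535.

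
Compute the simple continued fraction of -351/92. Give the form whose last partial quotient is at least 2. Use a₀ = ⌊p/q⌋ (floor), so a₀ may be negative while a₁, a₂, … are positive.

-351 = -4*92 + 17
92 = 5*17 + 7
17 = 2*7 + 3
7 = 2*3 + 1
3 = 3*1 + 0  (stop)
So -351/92 = [-4; 5, 2, 2, 3].

[-4; 5, 2, 2, 3]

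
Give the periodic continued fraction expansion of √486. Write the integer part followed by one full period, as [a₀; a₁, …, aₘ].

a₀ = ⌊√486⌋ = 22.
With m₀=0, d₀=1 and mₖ₊₁ = dₖaₖ − mₖ, dₖ₊₁ = (n − mₖ₊₁²)/dₖ, aₖ₊₁ = ⌊(a₀+mₖ₊₁)/dₖ₊₁⌋:
  k=1: m=22, d=2, a=22
  k=2: m=22, d=1, a=44
d=1 and a=2a₀=44 at k=2, so the next step gives (m, d) = (22, 2) again — its k=1 value — and the period has length 2.

[22; 22, 44]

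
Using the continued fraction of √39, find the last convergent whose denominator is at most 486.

1249/200

√39 = [6; 4, 12, …] (period length 2).
Convergents:
  p_0/q_0 = 6/1
  p_1/q_1 = 25/4
  p_2/q_2 = 306/49
  p_3/q_3 = 1249/200
  p_4/q_4 = 15294/2449
q_3 = 200 ≤ 486 < 2449 = q_4, so the answer is 1249/200.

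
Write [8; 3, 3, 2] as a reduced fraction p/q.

191/23

Using pₖ = aₖpₖ₋₁ + pₖ₋₂ and qₖ = aₖqₖ₋₁ + qₖ₋₂:
  k=0: a=8, p=8, q=1
  k=1: a=3, p=25, q=3
  k=2: a=3, p=83, q=10
  k=3: a=2, p=191, q=23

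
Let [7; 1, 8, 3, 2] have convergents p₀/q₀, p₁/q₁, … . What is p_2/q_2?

Using pₖ = aₖpₖ₋₁ + pₖ₋₂, qₖ = aₖqₖ₋₁ + qₖ₋₂ (with p₋₁=1, p₋₂=0, q₋₁=0, q₋₂=1):
  k=0: a=7, p=7, q=1
  k=1: a=1, p=8, q=1
  k=2: a=8, p=71, q=9

71/9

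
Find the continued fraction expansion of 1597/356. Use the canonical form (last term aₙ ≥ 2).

[4; 2, 17, 3, 3]

1597 = 4·356 + 173
356 = 2·173 + 10
173 = 17·10 + 3
10 = 3·3 + 1
3 = 3·1 + 0  (stop)
So 1597/356 = [4; 2, 17, 3, 3].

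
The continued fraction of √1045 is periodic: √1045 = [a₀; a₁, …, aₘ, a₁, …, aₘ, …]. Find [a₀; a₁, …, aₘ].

[32; 3, 15, 1, 4, 1, 15, 3, 64]

a₀ = ⌊√1045⌋ = 32.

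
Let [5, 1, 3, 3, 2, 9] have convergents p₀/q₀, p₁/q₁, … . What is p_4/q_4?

Using pₖ = aₖpₖ₋₁ + pₖ₋₂, qₖ = aₖqₖ₋₁ + qₖ₋₂ (with p₋₁=1, p₋₂=0, q₋₁=0, q₋₂=1):
  k=0: a=5, p=5, q=1
  k=1: a=1, p=6, q=1
  k=2: a=3, p=23, q=4
  k=3: a=3, p=75, q=13
  k=4: a=2, p=173, q=30

173/30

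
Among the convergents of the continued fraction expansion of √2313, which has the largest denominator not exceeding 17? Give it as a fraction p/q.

√2313 = [48; 10, 1, 2, 10, 2, 1, 10, 96, …] (period length 8).
Convergents:
  p_0/q_0 = 48/1
  p_1/q_1 = 481/10
  p_2/q_2 = 529/11
  p_3/q_3 = 1539/32
q_2 = 11 ≤ 17 < 32 = q_3, so the answer is 529/11.

529/11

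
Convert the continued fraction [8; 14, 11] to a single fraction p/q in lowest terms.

1251/155

Fold from the inside: start with 11/1.
  14 + 1/11 = 155/11
  8 + 11/155 = 1251/155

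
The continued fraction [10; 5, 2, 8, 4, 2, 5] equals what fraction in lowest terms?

Fold from the inside: start with 5/1.
  2 + 1/5 = 11/5
  4 + 5/11 = 49/11
  8 + 11/49 = 403/49
  2 + 49/403 = 855/403
  5 + 403/855 = 4678/855
  10 + 855/4678 = 47635/4678

47635/4678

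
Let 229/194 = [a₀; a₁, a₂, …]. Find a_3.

229 = 1·194 + 35   →  a_0 = 1
194 = 5·35 + 19   →  a_1 = 5
35 = 1·19 + 16   →  a_2 = 1
19 = 1·16 + 3   →  a_3 = 1

1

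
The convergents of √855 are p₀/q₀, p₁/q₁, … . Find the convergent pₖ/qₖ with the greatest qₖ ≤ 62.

√855 = [29; 4, 6, 4, 58, …] (period length 4).
Convergents:
  p_0/q_0 = 29/1
  p_1/q_1 = 117/4
  p_2/q_2 = 731/25
  p_3/q_3 = 3041/104
q_2 = 25 ≤ 62 < 104 = q_3, so the answer is 731/25.

731/25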